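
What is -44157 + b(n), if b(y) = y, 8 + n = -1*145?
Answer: -44310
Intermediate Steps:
n = -153 (n = -8 - 1*145 = -8 - 145 = -153)
-44157 + b(n) = -44157 - 153 = -44310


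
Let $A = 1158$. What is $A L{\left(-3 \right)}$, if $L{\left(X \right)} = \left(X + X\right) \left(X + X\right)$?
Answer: $41688$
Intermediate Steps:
$L{\left(X \right)} = 4 X^{2}$ ($L{\left(X \right)} = 2 X 2 X = 4 X^{2}$)
$A L{\left(-3 \right)} = 1158 \cdot 4 \left(-3\right)^{2} = 1158 \cdot 4 \cdot 9 = 1158 \cdot 36 = 41688$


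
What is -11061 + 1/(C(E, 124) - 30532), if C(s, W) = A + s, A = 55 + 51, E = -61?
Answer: -337216708/30487 ≈ -11061.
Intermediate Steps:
A = 106
C(s, W) = 106 + s
-11061 + 1/(C(E, 124) - 30532) = -11061 + 1/((106 - 61) - 30532) = -11061 + 1/(45 - 30532) = -11061 + 1/(-30487) = -11061 - 1/30487 = -337216708/30487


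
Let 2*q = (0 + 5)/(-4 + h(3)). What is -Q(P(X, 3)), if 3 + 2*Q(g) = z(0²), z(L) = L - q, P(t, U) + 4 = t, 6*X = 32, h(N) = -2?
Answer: 31/24 ≈ 1.2917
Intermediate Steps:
X = 16/3 (X = (⅙)*32 = 16/3 ≈ 5.3333)
P(t, U) = -4 + t
q = -5/12 (q = ((0 + 5)/(-4 - 2))/2 = (5/(-6))/2 = (5*(-⅙))/2 = (½)*(-⅚) = -5/12 ≈ -0.41667)
z(L) = 5/12 + L (z(L) = L - 1*(-5/12) = L + 5/12 = 5/12 + L)
Q(g) = -31/24 (Q(g) = -3/2 + (5/12 + 0²)/2 = -3/2 + (5/12 + 0)/2 = -3/2 + (½)*(5/12) = -3/2 + 5/24 = -31/24)
-Q(P(X, 3)) = -1*(-31/24) = 31/24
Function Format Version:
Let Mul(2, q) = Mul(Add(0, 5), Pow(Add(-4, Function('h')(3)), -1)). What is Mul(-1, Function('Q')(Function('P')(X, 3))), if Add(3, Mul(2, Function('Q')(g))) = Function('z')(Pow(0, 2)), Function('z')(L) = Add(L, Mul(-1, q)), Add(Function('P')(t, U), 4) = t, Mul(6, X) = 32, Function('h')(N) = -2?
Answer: Rational(31, 24) ≈ 1.2917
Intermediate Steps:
X = Rational(16, 3) (X = Mul(Rational(1, 6), 32) = Rational(16, 3) ≈ 5.3333)
Function('P')(t, U) = Add(-4, t)
q = Rational(-5, 12) (q = Mul(Rational(1, 2), Mul(Add(0, 5), Pow(Add(-4, -2), -1))) = Mul(Rational(1, 2), Mul(5, Pow(-6, -1))) = Mul(Rational(1, 2), Mul(5, Rational(-1, 6))) = Mul(Rational(1, 2), Rational(-5, 6)) = Rational(-5, 12) ≈ -0.41667)
Function('z')(L) = Add(Rational(5, 12), L) (Function('z')(L) = Add(L, Mul(-1, Rational(-5, 12))) = Add(L, Rational(5, 12)) = Add(Rational(5, 12), L))
Function('Q')(g) = Rational(-31, 24) (Function('Q')(g) = Add(Rational(-3, 2), Mul(Rational(1, 2), Add(Rational(5, 12), Pow(0, 2)))) = Add(Rational(-3, 2), Mul(Rational(1, 2), Add(Rational(5, 12), 0))) = Add(Rational(-3, 2), Mul(Rational(1, 2), Rational(5, 12))) = Add(Rational(-3, 2), Rational(5, 24)) = Rational(-31, 24))
Mul(-1, Function('Q')(Function('P')(X, 3))) = Mul(-1, Rational(-31, 24)) = Rational(31, 24)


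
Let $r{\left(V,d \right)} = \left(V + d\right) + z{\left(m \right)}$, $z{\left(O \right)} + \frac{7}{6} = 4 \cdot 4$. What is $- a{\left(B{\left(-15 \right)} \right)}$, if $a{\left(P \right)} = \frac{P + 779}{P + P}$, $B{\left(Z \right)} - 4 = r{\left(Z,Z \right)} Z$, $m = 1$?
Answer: $- \frac{2021}{926} \approx -2.1825$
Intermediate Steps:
$z{\left(O \right)} = \frac{89}{6}$ ($z{\left(O \right)} = - \frac{7}{6} + 4 \cdot 4 = - \frac{7}{6} + 16 = \frac{89}{6}$)
$r{\left(V,d \right)} = \frac{89}{6} + V + d$ ($r{\left(V,d \right)} = \left(V + d\right) + \frac{89}{6} = \frac{89}{6} + V + d$)
$B{\left(Z \right)} = 4 + Z \left(\frac{89}{6} + 2 Z\right)$ ($B{\left(Z \right)} = 4 + \left(\frac{89}{6} + Z + Z\right) Z = 4 + \left(\frac{89}{6} + 2 Z\right) Z = 4 + Z \left(\frac{89}{6} + 2 Z\right)$)
$a{\left(P \right)} = \frac{779 + P}{2 P}$
$- a{\left(B{\left(-15 \right)} \right)} = - \frac{779 + \left(4 + \frac{1}{6} \left(-15\right) \left(89 + 12 \left(-15\right)\right)\right)}{2 \left(4 + \frac{1}{6} \left(-15\right) \left(89 + 12 \left(-15\right)\right)\right)} = - \frac{779 + \left(4 + \frac{1}{6} \left(-15\right) \left(89 - 180\right)\right)}{2 \left(4 + \frac{1}{6} \left(-15\right) \left(89 - 180\right)\right)} = - \frac{779 + \left(4 + \frac{1}{6} \left(-15\right) \left(-91\right)\right)}{2 \left(4 + \frac{1}{6} \left(-15\right) \left(-91\right)\right)} = - \frac{779 + \left(4 + \frac{455}{2}\right)}{2 \left(4 + \frac{455}{2}\right)} = - \frac{779 + \frac{463}{2}}{2 \cdot \frac{463}{2}} = - \frac{2 \cdot 2021}{2 \cdot 463 \cdot 2} = \left(-1\right) \frac{2021}{926} = - \frac{2021}{926}$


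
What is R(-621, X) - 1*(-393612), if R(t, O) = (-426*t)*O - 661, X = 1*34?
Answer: 9387515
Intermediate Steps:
X = 34
R(t, O) = -661 - 426*O*t (R(t, O) = -426*O*t - 661 = -661 - 426*O*t)
R(-621, X) - 1*(-393612) = (-661 - 426*34*(-621)) - 1*(-393612) = (-661 + 8994564) + 393612 = 8993903 + 393612 = 9387515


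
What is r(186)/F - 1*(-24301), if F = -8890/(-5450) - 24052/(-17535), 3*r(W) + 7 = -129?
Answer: 19912327773/819913 ≈ 24286.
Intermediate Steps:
r(W) = -136/3 (r(W) = -7/3 + (1/3)*(-129) = -7/3 - 43 = -136/3)
F = 819913/273045 (F = -8890*(-1/5450) - 24052*(-1/17535) = 889/545 + 3436/2505 = 819913/273045 ≈ 3.0028)
r(186)/F - 1*(-24301) = -136/(3*819913/273045) - 1*(-24301) = -136/3*273045/819913 + 24301 = -12378040/819913 + 24301 = 19912327773/819913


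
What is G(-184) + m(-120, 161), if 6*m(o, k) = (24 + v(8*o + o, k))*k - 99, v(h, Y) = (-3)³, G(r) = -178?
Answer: -275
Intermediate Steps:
v(h, Y) = -27
m(o, k) = -33/2 - k/2 (m(o, k) = ((24 - 27)*k - 99)/6 = (-3*k - 99)/6 = (-99 - 3*k)/6 = -33/2 - k/2)
G(-184) + m(-120, 161) = -178 + (-33/2 - ½*161) = -178 + (-33/2 - 161/2) = -178 - 97 = -275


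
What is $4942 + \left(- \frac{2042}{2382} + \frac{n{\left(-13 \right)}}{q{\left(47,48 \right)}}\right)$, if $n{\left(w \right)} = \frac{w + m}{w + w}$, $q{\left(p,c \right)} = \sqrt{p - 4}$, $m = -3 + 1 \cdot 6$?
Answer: $\frac{5884901}{1191} + \frac{5 \sqrt{43}}{559} \approx 4941.2$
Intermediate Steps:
$m = 3$ ($m = -3 + 6 = 3$)
$q{\left(p,c \right)} = \sqrt{-4 + p}$
$n{\left(w \right)} = \frac{3 + w}{2 w}$ ($n{\left(w \right)} = \frac{w + 3}{w + w} = \frac{3 + w}{2 w}$)
$4942 + \left(- \frac{2042}{2382} + \frac{n{\left(-13 \right)}}{q{\left(47,48 \right)}}\right) = 4942 - \left(\frac{1021}{1191} - \frac{\frac{1}{2} \frac{1}{-13} \left(3 - 13\right)}{\sqrt{-4 + 47}}\right) = 4942 - \left(\frac{1021}{1191} - \frac{\frac{1}{2} \left(- \frac{1}{13}\right) \left(-10\right)}{\sqrt{43}}\right) = 4942 - \left(\frac{1021}{1191} - \frac{5 \frac{\sqrt{43}}{43}}{13}\right) = 4942 - \left(\frac{1021}{1191} - \frac{5 \sqrt{43}}{559}\right) = \frac{5884901}{1191} + \frac{5 \sqrt{43}}{559}$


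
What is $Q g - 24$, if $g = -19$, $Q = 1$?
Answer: $-43$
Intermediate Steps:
$Q g - 24 = 1 \left(-19\right) - 24 = -19 - 24 = -43$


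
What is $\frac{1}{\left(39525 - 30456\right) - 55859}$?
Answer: $- \frac{1}{46790} \approx -2.1372 \cdot 10^{-5}$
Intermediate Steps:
$\frac{1}{\left(39525 - 30456\right) - 55859} = \frac{1}{9069 - 55859} = \frac{1}{-46790} = - \frac{1}{46790}$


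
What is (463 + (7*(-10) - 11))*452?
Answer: 172664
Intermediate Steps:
(463 + (7*(-10) - 11))*452 = (463 + (-70 - 11))*452 = (463 - 81)*452 = 382*452 = 172664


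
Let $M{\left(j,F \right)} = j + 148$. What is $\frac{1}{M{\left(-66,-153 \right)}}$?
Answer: $\frac{1}{82} \approx 0.012195$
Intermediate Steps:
$M{\left(j,F \right)} = 148 + j$
$\frac{1}{M{\left(-66,-153 \right)}} = \frac{1}{148 - 66} = \frac{1}{82}$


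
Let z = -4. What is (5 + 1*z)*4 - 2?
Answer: 2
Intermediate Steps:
(5 + 1*z)*4 - 2 = (5 + 1*(-4))*4 - 2 = (5 - 4)*4 - 2 = 1*4 - 2 = 4 - 2 = 2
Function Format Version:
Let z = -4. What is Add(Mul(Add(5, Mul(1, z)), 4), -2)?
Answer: 2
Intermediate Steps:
Add(Mul(Add(5, Mul(1, z)), 4), -2) = Add(Mul(Add(5, Mul(1, -4)), 4), -2) = Add(Mul(Add(5, -4), 4), -2) = Add(Mul(1, 4), -2) = Add(4, -2) = 2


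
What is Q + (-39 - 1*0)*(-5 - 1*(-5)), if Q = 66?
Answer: 66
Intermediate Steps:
Q + (-39 - 1*0)*(-5 - 1*(-5)) = 66 + (-39 - 1*0)*(-5 - 1*(-5)) = 66 + (-39 + 0)*(-5 + 5) = 66 - 39*0 = 66 + 0 = 66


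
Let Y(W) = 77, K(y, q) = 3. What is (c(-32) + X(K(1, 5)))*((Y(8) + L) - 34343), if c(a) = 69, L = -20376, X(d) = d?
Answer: -3934224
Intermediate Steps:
(c(-32) + X(K(1, 5)))*((Y(8) + L) - 34343) = (69 + 3)*((77 - 20376) - 34343) = 72*(-20299 - 34343) = 72*(-54642) = -3934224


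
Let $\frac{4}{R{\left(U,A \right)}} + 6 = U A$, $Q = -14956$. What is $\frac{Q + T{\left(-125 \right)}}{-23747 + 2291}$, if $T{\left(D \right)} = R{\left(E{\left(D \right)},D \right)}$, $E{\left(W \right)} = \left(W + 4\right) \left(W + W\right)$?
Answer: $\frac{4712705395}{6760885728} \approx 0.69705$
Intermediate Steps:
$E{\left(W \right)} = 2 W \left(4 + W\right)$ ($E{\left(W \right)} = \left(4 + W\right) 2 W = 2 W \left(4 + W\right)$)
$R{\left(U,A \right)} = \frac{4}{-6 + A U}$ ($R{\left(U,A \right)} = \frac{4}{-6 + U A} = \frac{4}{-6 + A U}$)
$T{\left(D \right)} = \frac{4}{-6 + 2 D^{2} \left(4 + D\right)}$ ($T{\left(D \right)} = \frac{4}{-6 + D 2 D \left(4 + D\right)} = \frac{4}{-6 + 2 D^{2} \left(4 + D\right)}$)
$\frac{Q + T{\left(-125 \right)}}{-23747 + 2291} = \frac{-14956 + \frac{2}{-3 + \left(-125\right)^{2} \left(4 - 125\right)}}{-23747 + 2291} = \frac{-14956 + \frac{2}{-3 + 15625 \left(-121\right)}}{-21456} = \left(-14956 + \frac{2}{-3 - 1890625}\right) \left(- \frac{1}{21456}\right) = \left(-14956 + \frac{2}{-1890628}\right) \left(- \frac{1}{21456}\right) = \left(-14956 + 2 \left(- \frac{1}{1890628}\right)\right) \left(- \frac{1}{21456}\right) = \left(-14956 - \frac{1}{945314}\right) \left(- \frac{1}{21456}\right) = \left(- \frac{14138116185}{945314}\right) \left(- \frac{1}{21456}\right) = \frac{4712705395}{6760885728}$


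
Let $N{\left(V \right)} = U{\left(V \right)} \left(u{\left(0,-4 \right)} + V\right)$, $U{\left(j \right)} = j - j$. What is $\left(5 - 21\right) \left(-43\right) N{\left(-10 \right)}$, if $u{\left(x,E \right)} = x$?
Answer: $0$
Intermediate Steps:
$U{\left(j \right)} = 0$
$N{\left(V \right)} = 0$ ($N{\left(V \right)} = 0 \left(0 + V\right) = 0 V = 0$)
$\left(5 - 21\right) \left(-43\right) N{\left(-10 \right)} = \left(5 - 21\right) \left(-43\right) 0 = \left(-16\right) \left(-43\right) 0 = 688 \cdot 0 = 0$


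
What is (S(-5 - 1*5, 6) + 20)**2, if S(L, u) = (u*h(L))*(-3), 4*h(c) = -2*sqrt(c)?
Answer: -410 + 360*I*sqrt(10) ≈ -410.0 + 1138.4*I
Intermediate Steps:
h(c) = -sqrt(c)/2 (h(c) = (-2*sqrt(c))/4 = -sqrt(c)/2)
S(L, u) = 3*u*sqrt(L)/2 (S(L, u) = (u*(-sqrt(L)/2))*(-3) = -u*sqrt(L)/2*(-3) = 3*u*sqrt(L)/2)
(S(-5 - 1*5, 6) + 20)**2 = ((3/2)*6*sqrt(-5 - 1*5) + 20)**2 = ((3/2)*6*sqrt(-5 - 5) + 20)**2 = ((3/2)*6*sqrt(-10) + 20)**2 = ((3/2)*6*(I*sqrt(10)) + 20)**2 = (9*I*sqrt(10) + 20)**2 = (20 + 9*I*sqrt(10))**2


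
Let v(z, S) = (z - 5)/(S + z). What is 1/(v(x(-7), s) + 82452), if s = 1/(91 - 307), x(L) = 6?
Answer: 1295/106775556 ≈ 1.2128e-5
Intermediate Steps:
s = -1/216 (s = 1/(-216) = -1/216 ≈ -0.0046296)
v(z, S) = (-5 + z)/(S + z)
1/(v(x(-7), s) + 82452) = 1/((-5 + 6)/(-1/216 + 6) + 82452) = 1/(1/(1295/216) + 82452) = 1/((216/1295)*1 + 82452) = 1/(216/1295 + 82452) = 1/(106775556/1295) = 1295/106775556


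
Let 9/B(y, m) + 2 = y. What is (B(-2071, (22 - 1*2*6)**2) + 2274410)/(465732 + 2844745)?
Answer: 1571617307/2287539607 ≈ 0.68703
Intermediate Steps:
B(y, m) = 9/(-2 + y)
(B(-2071, (22 - 1*2*6)**2) + 2274410)/(465732 + 2844745) = (9/(-2 - 2071) + 2274410)/(465732 + 2844745) = (9/(-2073) + 2274410)/3310477 = (9*(-1/2073) + 2274410)*(1/3310477) = (-3/691 + 2274410)*(1/3310477) = (1571617307/691)*(1/3310477) = 1571617307/2287539607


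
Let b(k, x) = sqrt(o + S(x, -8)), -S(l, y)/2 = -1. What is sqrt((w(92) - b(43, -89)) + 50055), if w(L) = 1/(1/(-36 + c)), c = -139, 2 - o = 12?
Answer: sqrt(49880 - 2*I*sqrt(2)) ≈ 223.34 - 0.0063*I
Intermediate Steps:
o = -10 (o = 2 - 1*12 = 2 - 12 = -10)
S(l, y) = 2 (S(l, y) = -2*(-1) = 2)
b(k, x) = 2*I*sqrt(2) (b(k, x) = sqrt(-10 + 2) = sqrt(-8) = 2*I*sqrt(2))
w(L) = -175 (w(L) = 1/(1/(-36 - 139)) = 1/(1/(-175)) = 1/(-1/175) = -175)
sqrt((w(92) - b(43, -89)) + 50055) = sqrt((-175 - 2*I*sqrt(2)) + 50055) = sqrt(49880 - 2*I*sqrt(2))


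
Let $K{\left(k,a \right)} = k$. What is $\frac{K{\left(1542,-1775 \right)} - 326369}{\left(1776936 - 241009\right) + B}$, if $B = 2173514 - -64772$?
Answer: $- \frac{2371}{27549} \approx -0.086065$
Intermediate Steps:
$B = 2238286$ ($B = 2173514 + 64772 = 2238286$)
$\frac{K{\left(1542,-1775 \right)} - 326369}{\left(1776936 - 241009\right) + B} = \frac{1542 - 326369}{\left(1776936 - 241009\right) + 2238286} = - \frac{324827}{\left(1776936 - 241009\right) + 2238286} = - \frac{324827}{1535927 + 2238286} = - \frac{324827}{3774213} = \left(-324827\right) \frac{1}{3774213} = - \frac{2371}{27549}$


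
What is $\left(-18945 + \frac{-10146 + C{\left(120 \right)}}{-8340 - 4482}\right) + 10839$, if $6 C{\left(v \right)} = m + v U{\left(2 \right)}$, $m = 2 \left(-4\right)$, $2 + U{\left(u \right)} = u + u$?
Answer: $- \frac{155887537}{19233} \approx -8105.2$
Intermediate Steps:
$U{\left(u \right)} = -2 + 2 u$ ($U{\left(u \right)} = -2 + \left(u + u\right) = -2 + 2 u$)
$m = -8$
$C{\left(v \right)} = - \frac{4}{3} + \frac{v}{3}$ ($C{\left(v \right)} = \frac{-8 + v \left(-2 + 2 \cdot 2\right)}{6} = \frac{-8 + v \left(-2 + 4\right)}{6} = \frac{-8 + v 2}{6} = \frac{-8 + 2 v}{6} = - \frac{4}{3} + \frac{v}{3}$)
$\left(-18945 + \frac{-10146 + C{\left(120 \right)}}{-8340 - 4482}\right) + 10839 = \left(-18945 + \frac{-10146 + \left(- \frac{4}{3} + \frac{1}{3} \cdot 120\right)}{-8340 - 4482}\right) + 10839 = \left(-18945 + \frac{-10146 + \left(- \frac{4}{3} + 40\right)}{-12822}\right) + 10839 = \left(-18945 + \left(-10146 + \frac{116}{3}\right) \left(- \frac{1}{12822}\right)\right) + 10839 = \left(-18945 - - \frac{15161}{19233}\right) + 10839 = \left(-18945 + \frac{15161}{19233}\right) + 10839 = - \frac{364354024}{19233} + 10839 = - \frac{155887537}{19233}$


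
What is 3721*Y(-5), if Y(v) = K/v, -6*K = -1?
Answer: -3721/30 ≈ -124.03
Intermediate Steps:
K = 1/6 (K = -1/6*(-1) = 1/6 ≈ 0.16667)
Y(v) = 1/(6*v)
3721*Y(-5) = 3721*((1/6)/(-5)) = 3721*((1/6)*(-1/5)) = 3721*(-1/30) = -3721/30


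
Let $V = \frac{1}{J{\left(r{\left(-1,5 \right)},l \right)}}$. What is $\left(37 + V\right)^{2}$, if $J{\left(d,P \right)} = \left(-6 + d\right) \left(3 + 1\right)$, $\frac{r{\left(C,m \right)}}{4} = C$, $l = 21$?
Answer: $\frac{2187441}{1600} \approx 1367.2$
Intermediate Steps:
$r{\left(C,m \right)} = 4 C$
$J{\left(d,P \right)} = -24 + 4 d$ ($J{\left(d,P \right)} = \left(-6 + d\right) 4 = -24 + 4 d$)
$V = - \frac{1}{40}$ ($V = \frac{1}{-24 + 4 \cdot 4 \left(-1\right)} = \frac{1}{-24 + 4 \left(-4\right)} = \frac{1}{-24 - 16} = \frac{1}{-40} = - \frac{1}{40} \approx -0.025$)
$\left(37 + V\right)^{2} = \left(37 - \frac{1}{40}\right)^{2} = \left(\frac{1479}{40}\right)^{2} = \frac{2187441}{1600}$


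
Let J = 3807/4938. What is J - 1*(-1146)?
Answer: 1887585/1646 ≈ 1146.8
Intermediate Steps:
J = 1269/1646 (J = 3807*(1/4938) = 1269/1646 ≈ 0.77096)
J - 1*(-1146) = 1269/1646 - 1*(-1146) = 1269/1646 + 1146 = 1887585/1646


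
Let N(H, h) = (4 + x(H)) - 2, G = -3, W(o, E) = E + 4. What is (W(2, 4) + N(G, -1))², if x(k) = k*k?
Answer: 361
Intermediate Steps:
x(k) = k²
W(o, E) = 4 + E
N(H, h) = 2 + H² (N(H, h) = (4 + H²) - 2 = 2 + H²)
(W(2, 4) + N(G, -1))² = ((4 + 4) + (2 + (-3)²))² = (8 + (2 + 9))² = (8 + 11)² = 19² = 361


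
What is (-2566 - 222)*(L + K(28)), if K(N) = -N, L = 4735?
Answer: -13123116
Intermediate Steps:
(-2566 - 222)*(L + K(28)) = (-2566 - 222)*(4735 - 1*28) = -2788*(4735 - 28) = -2788*4707 = -13123116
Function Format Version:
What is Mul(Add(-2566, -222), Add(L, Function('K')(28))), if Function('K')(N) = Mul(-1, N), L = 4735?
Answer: -13123116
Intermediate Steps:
Mul(Add(-2566, -222), Add(L, Function('K')(28))) = Mul(Add(-2566, -222), Add(4735, Mul(-1, 28))) = Mul(-2788, Add(4735, -28)) = Mul(-2788, 4707) = -13123116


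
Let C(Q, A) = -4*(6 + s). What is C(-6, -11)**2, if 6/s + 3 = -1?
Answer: 324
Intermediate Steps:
s = -3/2 (s = 6/(-3 - 1) = 6/(-4) = 6*(-1/4) = -3/2 ≈ -1.5000)
C(Q, A) = -18 (C(Q, A) = -4*(6 - 3/2) = -4*9/2 = -18)
C(-6, -11)**2 = (-18)**2 = 324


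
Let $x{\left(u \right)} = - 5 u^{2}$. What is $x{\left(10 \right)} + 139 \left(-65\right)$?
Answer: $-9535$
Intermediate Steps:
$x{\left(10 \right)} + 139 \left(-65\right) = - 5 \cdot 10^{2} + 139 \left(-65\right) = \left(-5\right) 100 - 9035 = -500 - 9035 = -9535$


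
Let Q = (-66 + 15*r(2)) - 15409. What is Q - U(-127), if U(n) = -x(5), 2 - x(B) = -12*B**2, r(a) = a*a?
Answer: -15113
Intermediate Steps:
r(a) = a**2
x(B) = 2 + 12*B**2 (x(B) = 2 - (-12)*B**2 = 2 + 12*B**2)
Q = -15415 (Q = (-66 + 15*2**2) - 15409 = (-66 + 15*4) - 15409 = (-66 + 60) - 15409 = -6 - 15409 = -15415)
U(n) = -302 (U(n) = -(2 + 12*5**2) = -(2 + 12*25) = -(2 + 300) = -1*302 = -302)
Q - U(-127) = -15415 - 1*(-302) = -15415 + 302 = -15113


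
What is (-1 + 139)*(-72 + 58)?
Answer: -1932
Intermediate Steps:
(-1 + 139)*(-72 + 58) = 138*(-14) = -1932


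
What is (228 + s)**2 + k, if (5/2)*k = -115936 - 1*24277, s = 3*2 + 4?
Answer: 2794/5 ≈ 558.80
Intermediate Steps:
s = 10 (s = 6 + 4 = 10)
k = -280426/5 (k = 2*(-115936 - 1*24277)/5 = 2*(-115936 - 24277)/5 = (2/5)*(-140213) = -280426/5 ≈ -56085.)
(228 + s)**2 + k = (228 + 10)**2 - 280426/5 = 238**2 - 280426/5 = 56644 - 280426/5 = 2794/5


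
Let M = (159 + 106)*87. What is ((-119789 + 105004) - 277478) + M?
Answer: -269208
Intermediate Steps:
M = 23055 (M = 265*87 = 23055)
((-119789 + 105004) - 277478) + M = ((-119789 + 105004) - 277478) + 23055 = (-14785 - 277478) + 23055 = -292263 + 23055 = -269208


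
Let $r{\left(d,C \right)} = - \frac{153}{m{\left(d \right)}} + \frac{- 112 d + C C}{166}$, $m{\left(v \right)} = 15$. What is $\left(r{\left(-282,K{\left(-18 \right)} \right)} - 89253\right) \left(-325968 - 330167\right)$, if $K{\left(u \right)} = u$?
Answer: $\frac{4850734929966}{83} \approx 5.8443 \cdot 10^{10}$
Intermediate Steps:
$r{\left(d,C \right)} = - \frac{51}{5} - \frac{56 d}{83} + \frac{C^{2}}{166}$ ($r{\left(d,C \right)} = - \frac{153}{15} + \frac{- 112 d + C C}{166} = \left(-153\right) \frac{1}{15} + \left(- 112 d + C^{2}\right) \frac{1}{166} = - \frac{51}{5} + \left(C^{2} - 112 d\right) \frac{1}{166} = - \frac{51}{5} + \left(- \frac{56 d}{83} + \frac{C^{2}}{166}\right) = - \frac{51}{5} - \frac{56 d}{83} + \frac{C^{2}}{166}$)
$\left(r{\left(-282,K{\left(-18 \right)} \right)} - 89253\right) \left(-325968 - 330167\right) = \left(\left(- \frac{51}{5} - - \frac{15792}{83} + \frac{\left(-18\right)^{2}}{166}\right) - 89253\right) \left(-325968 - 330167\right) = \left(\left(- \frac{51}{5} + \frac{15792}{83} + \frac{1}{166} \cdot 324\right) - 89253\right) \left(-656135\right) = \left(\left(- \frac{51}{5} + \frac{15792}{83} + \frac{162}{83}\right) - 89253\right) \left(-656135\right) = \left(\frac{75537}{415} - 89253\right) \left(-656135\right) = \left(- \frac{36964458}{415}\right) \left(-656135\right) = \frac{4850734929966}{83}$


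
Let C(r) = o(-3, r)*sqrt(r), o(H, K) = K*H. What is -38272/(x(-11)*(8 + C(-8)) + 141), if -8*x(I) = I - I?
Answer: -38272/141 ≈ -271.43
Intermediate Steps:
o(H, K) = H*K
x(I) = 0 (x(I) = -(I - I)/8 = -1/8*0 = 0)
C(r) = -3*r**(3/2) (C(r) = (-3*r)*sqrt(r) = -3*r**(3/2))
-38272/(x(-11)*(8 + C(-8)) + 141) = -38272/(0*(8 - (-48)*I*sqrt(2)) + 141) = -38272/(0*(8 + 48*I*sqrt(2)) + 141) = -38272/(0 + 141) = -38272/141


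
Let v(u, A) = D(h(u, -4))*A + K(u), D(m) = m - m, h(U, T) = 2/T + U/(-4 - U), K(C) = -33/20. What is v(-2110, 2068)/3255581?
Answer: -33/65111620 ≈ -5.0682e-7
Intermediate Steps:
K(C) = -33/20 (K(C) = -33*1/20 = -33/20)
D(m) = 0
v(u, A) = -33/20 (v(u, A) = 0*A - 33/20 = 0 - 33/20 = -33/20)
v(-2110, 2068)/3255581 = -33/20/3255581 = -33/20*1/3255581 = -33/65111620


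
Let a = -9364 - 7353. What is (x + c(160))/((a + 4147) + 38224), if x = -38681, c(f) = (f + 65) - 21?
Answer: -38477/25654 ≈ -1.4998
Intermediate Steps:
c(f) = 44 + f (c(f) = (65 + f) - 21 = 44 + f)
a = -16717
(x + c(160))/((a + 4147) + 38224) = (-38681 + (44 + 160))/((-16717 + 4147) + 38224) = (-38681 + 204)/(-12570 + 38224) = -38477/25654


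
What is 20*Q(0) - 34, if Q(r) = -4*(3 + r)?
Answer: -274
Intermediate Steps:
Q(r) = -12 - 4*r
20*Q(0) - 34 = 20*(-12 - 4*0) - 34 = 20*(-12 + 0) - 34 = 20*(-12) - 34 = -240 - 34 = -274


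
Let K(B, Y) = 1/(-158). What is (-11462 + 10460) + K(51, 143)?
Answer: -158317/158 ≈ -1002.0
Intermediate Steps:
K(B, Y) = -1/158
(-11462 + 10460) + K(51, 143) = (-11462 + 10460) - 1/158 = -1002 - 1/158 = -158317/158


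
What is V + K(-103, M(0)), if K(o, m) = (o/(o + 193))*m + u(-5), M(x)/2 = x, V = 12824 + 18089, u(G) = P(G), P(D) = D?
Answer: 30908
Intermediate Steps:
u(G) = G
V = 30913
M(x) = 2*x
K(o, m) = -5 + m*o/(193 + o) (K(o, m) = (o/(o + 193))*m - 5 = (o/(193 + o))*m - 5 = m*o/(193 + o) - 5 = -5 + m*o/(193 + o))
V + K(-103, M(0)) = 30913 + (-965 - 5*(-103) + (2*0)*(-103))/(193 - 103) = 30913 + (-965 + 515 + 0*(-103))/90 = 30913 + (-965 + 515 + 0)/90 = 30913 + (1/90)*(-450) = 30913 - 5 = 30908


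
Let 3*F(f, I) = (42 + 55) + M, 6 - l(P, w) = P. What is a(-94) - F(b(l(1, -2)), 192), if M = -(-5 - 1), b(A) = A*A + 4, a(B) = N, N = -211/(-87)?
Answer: -2776/87 ≈ -31.908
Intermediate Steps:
N = 211/87 (N = -211*(-1/87) = 211/87 ≈ 2.4253)
a(B) = 211/87
l(P, w) = 6 - P
b(A) = 4 + A² (b(A) = A² + 4 = 4 + A²)
M = 6 (M = -1*(-6) = 6)
F(f, I) = 103/3 (F(f, I) = ((42 + 55) + 6)/3 = (97 + 6)/3 = (⅓)*103 = 103/3)
a(-94) - F(b(l(1, -2)), 192) = 211/87 - 1*103/3 = 211/87 - 103/3 = -2776/87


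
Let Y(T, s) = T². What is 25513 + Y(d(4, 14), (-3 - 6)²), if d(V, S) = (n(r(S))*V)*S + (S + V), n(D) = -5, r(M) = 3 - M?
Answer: 94157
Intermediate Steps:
d(V, S) = S + V - 5*S*V (d(V, S) = (-5*V)*S + (S + V) = -5*S*V + (S + V) = S + V - 5*S*V)
25513 + Y(d(4, 14), (-3 - 6)²) = 25513 + (14 + 4 - 5*14*4)² = 25513 + (14 + 4 - 280)² = 25513 + (-262)² = 25513 + 68644 = 94157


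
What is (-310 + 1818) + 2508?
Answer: 4016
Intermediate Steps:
(-310 + 1818) + 2508 = 1508 + 2508 = 4016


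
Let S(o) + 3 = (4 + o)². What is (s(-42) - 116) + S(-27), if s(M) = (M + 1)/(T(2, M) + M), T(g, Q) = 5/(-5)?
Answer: 17671/43 ≈ 410.95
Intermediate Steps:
T(g, Q) = -1 (T(g, Q) = 5*(-⅕) = -1)
S(o) = -3 + (4 + o)²
s(M) = (1 + M)/(-1 + M) (s(M) = (M + 1)/(-1 + M) = (1 + M)/(-1 + M))
(s(-42) - 116) + S(-27) = ((1 - 42)/(-1 - 42) - 116) + (-3 + (4 - 27)²) = (-41/(-43) - 116) + (-3 + (-23)²) = (-1/43*(-41) - 116) + (-3 + 529) = (41/43 - 116) + 526 = -4947/43 + 526 = 17671/43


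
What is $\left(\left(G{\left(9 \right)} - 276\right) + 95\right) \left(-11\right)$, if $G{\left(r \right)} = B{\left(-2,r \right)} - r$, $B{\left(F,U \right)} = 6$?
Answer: $2024$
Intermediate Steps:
$G{\left(r \right)} = 6 - r$
$\left(\left(G{\left(9 \right)} - 276\right) + 95\right) \left(-11\right) = \left(\left(\left(6 - 9\right) - 276\right) + 95\right) \left(-11\right) = \left(\left(-3 - 276\right) + 95\right) \left(-11\right) = \left(-279 + 95\right) \left(-11\right) = \left(-184\right) \left(-11\right) = 2024$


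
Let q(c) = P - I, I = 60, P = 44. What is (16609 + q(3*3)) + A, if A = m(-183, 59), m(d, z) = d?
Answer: 16410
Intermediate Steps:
A = -183
q(c) = -16 (q(c) = 44 - 1*60 = 44 - 60 = -16)
(16609 + q(3*3)) + A = (16609 - 16) - 183 = 16593 - 183 = 16410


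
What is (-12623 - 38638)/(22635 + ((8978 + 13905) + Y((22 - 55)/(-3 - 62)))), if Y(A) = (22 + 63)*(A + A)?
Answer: -666393/592856 ≈ -1.1240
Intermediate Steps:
Y(A) = 170*A (Y(A) = 85*(2*A) = 170*A)
(-12623 - 38638)/(22635 + ((8978 + 13905) + Y((22 - 55)/(-3 - 62)))) = (-12623 - 38638)/(22635 + ((8978 + 13905) + 170*((22 - 55)/(-3 - 62)))) = -51261/(22635 + (22883 + 170*(-33/(-65)))) = -51261/(22635 + (22883 + 170*(-33*(-1/65)))) = -51261/(22635 + (22883 + 170*(33/65))) = -51261/(22635 + (22883 + 1122/13)) = -51261/(22635 + 298601/13) = -51261/592856/13 = -51261*13/592856 = -666393/592856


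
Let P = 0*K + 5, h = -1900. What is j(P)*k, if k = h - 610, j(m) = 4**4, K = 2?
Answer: -642560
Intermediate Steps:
P = 5 (P = 0*2 + 5 = 0 + 5 = 5)
j(m) = 256
k = -2510 (k = -1900 - 610 = -2510)
j(P)*k = 256*(-2510) = -642560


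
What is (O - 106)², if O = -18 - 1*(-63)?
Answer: 3721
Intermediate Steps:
O = 45 (O = -18 + 63 = 45)
(O - 106)² = (45 - 106)² = (-61)² = 3721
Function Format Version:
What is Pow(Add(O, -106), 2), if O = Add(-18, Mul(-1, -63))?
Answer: 3721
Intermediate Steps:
O = 45 (O = Add(-18, 63) = 45)
Pow(Add(O, -106), 2) = Pow(Add(45, -106), 2) = Pow(-61, 2) = 3721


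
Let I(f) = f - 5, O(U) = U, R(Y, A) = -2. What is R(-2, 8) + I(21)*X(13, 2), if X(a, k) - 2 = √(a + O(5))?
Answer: 30 + 48*√2 ≈ 97.882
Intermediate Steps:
I(f) = -5 + f
X(a, k) = 2 + √(5 + a) (X(a, k) = 2 + √(a + 5) = 2 + √(5 + a))
R(-2, 8) + I(21)*X(13, 2) = -2 + (-5 + 21)*(2 + √(5 + 13)) = -2 + 16*(2 + √18) = -2 + 16*(2 + 3*√2) = -2 + (32 + 48*√2) = 30 + 48*√2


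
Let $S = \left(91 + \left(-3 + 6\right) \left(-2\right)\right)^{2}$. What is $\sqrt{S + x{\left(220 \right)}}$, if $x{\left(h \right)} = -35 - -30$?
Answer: $38 \sqrt{5} \approx 84.971$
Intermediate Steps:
$x{\left(h \right)} = -5$ ($x{\left(h \right)} = -35 + 30 = -5$)
$S = 7225$ ($S = \left(91 + 3 \left(-2\right)\right)^{2} = \left(91 - 6\right)^{2} = 85^{2} = 7225$)
$\sqrt{S + x{\left(220 \right)}} = \sqrt{7225 - 5} = \sqrt{7220} = 38 \sqrt{5}$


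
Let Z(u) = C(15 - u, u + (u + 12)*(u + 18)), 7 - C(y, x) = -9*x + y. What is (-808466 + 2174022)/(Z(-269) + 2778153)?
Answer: 682778/1678009 ≈ 0.40690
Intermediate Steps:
C(y, x) = 7 - y + 9*x (C(y, x) = 7 - (-9*x + y) = 7 - (y - 9*x) = 7 + (-y + 9*x) = 7 - y + 9*x)
Z(u) = -8 + 10*u + 9*(12 + u)*(18 + u) (Z(u) = 7 - (15 - u) + 9*(u + (u + 12)*(u + 18)) = 7 + (-15 + u) + 9*(u + (12 + u)*(18 + u)) = 7 + (-15 + u) + (9*u + 9*(12 + u)*(18 + u)) = -8 + 10*u + 9*(12 + u)*(18 + u))
(-808466 + 2174022)/(Z(-269) + 2778153) = (-808466 + 2174022)/((1936 + 9*(-269)² + 280*(-269)) + 2778153) = 1365556/((1936 + 9*72361 - 75320) + 2778153) = 1365556/((1936 + 651249 - 75320) + 2778153) = 1365556/(577865 + 2778153) = 1365556/3356018 = 1365556*(1/3356018) = 682778/1678009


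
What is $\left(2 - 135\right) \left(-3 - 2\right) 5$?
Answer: $3325$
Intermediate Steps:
$\left(2 - 135\right) \left(-3 - 2\right) 5 = - 133 \left(\left(-5\right) 5\right) = \left(-133\right) \left(-25\right) = 3325$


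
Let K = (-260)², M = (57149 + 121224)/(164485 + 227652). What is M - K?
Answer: -26508282827/392137 ≈ -67600.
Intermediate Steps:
M = 178373/392137 ≈ 0.45487
K = 67600
M - K = 178373/392137 - 1*67600 = 178373/392137 - 67600 = -26508282827/392137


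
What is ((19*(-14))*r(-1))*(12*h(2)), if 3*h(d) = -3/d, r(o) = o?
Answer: -1596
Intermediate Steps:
h(d) = -1/d (h(d) = (-3/d)/3 = -1/d)
((19*(-14))*r(-1))*(12*h(2)) = ((19*(-14))*(-1))*(12*(-1/2)) = (-266*(-1))*(12*(-1*1/2)) = 266*(12*(-1/2)) = 266*(-6) = -1596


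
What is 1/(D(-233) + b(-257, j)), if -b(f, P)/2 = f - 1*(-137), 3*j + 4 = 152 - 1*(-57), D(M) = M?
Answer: 1/7 ≈ 0.14286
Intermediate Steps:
j = 205/3 (j = -4/3 + (152 - 1*(-57))/3 = -4/3 + (152 + 57)/3 = -4/3 + (1/3)*209 = -4/3 + 209/3 = 205/3 ≈ 68.333)
b(f, P) = -274 - 2*f (b(f, P) = -2*(f - 1*(-137)) = -2*(f + 137) = -2*(137 + f) = -274 - 2*f)
1/(D(-233) + b(-257, j)) = 1/(-233 + (-274 - 2*(-257))) = 1/(-233 + (-274 + 514)) = 1/(-233 + 240) = 1/7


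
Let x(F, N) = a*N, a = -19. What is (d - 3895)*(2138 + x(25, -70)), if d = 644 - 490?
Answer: -12973788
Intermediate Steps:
x(F, N) = -19*N
d = 154
(d - 3895)*(2138 + x(25, -70)) = (154 - 3895)*(2138 - 19*(-70)) = -3741*(2138 + 1330) = -3741*3468 = -12973788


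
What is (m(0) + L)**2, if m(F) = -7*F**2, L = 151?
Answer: 22801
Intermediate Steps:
(m(0) + L)**2 = (-7*0**2 + 151)**2 = (-7*0 + 151)**2 = (0 + 151)**2 = 151**2 = 22801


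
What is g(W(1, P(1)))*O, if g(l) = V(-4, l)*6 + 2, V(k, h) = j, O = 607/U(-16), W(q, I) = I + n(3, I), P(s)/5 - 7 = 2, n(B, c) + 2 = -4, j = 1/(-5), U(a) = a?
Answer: -607/20 ≈ -30.350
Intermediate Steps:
j = -⅕ ≈ -0.20000
n(B, c) = -6 (n(B, c) = -2 - 4 = -6)
P(s) = 45 (P(s) = 35 + 5*2 = 35 + 10 = 45)
W(q, I) = -6 + I (W(q, I) = I - 6 = -6 + I)
O = -607/16 (O = 607/(-16) = 607*(-1/16) = -607/16 ≈ -37.938)
V(k, h) = -⅕
g(l) = ⅘ (g(l) = -⅕*6 + 2 = -6/5 + 2 = ⅘)
g(W(1, P(1)))*O = (⅘)*(-607/16) = -607/20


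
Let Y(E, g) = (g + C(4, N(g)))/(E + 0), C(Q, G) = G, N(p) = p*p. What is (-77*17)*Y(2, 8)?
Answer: -47124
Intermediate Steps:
N(p) = p²
Y(E, g) = (g + g²)/E (Y(E, g) = (g + g²)/(E + 0) = (g + g²)/E)
(-77*17)*Y(2, 8) = (-77*17)*(8*(1 + 8)/2) = -10472*9/2 = -1309*36 = -47124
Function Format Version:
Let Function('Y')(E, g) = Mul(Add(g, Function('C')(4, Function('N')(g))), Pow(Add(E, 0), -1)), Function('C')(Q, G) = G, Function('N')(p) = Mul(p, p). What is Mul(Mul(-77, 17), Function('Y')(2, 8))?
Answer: -47124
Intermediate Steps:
Function('N')(p) = Pow(p, 2)
Function('Y')(E, g) = Mul(Pow(E, -1), Add(g, Pow(g, 2))) (Function('Y')(E, g) = Mul(Add(g, Pow(g, 2)), Pow(Add(E, 0), -1)) = Mul(Add(g, Pow(g, 2)), Pow(E, -1)) = Mul(Pow(E, -1), Add(g, Pow(g, 2))))
Mul(Mul(-77, 17), Function('Y')(2, 8)) = Mul(Mul(-77, 17), Mul(8, Pow(2, -1), Add(1, 8))) = Mul(-1309, Mul(8, Rational(1, 2), 9)) = Mul(-1309, 36) = -47124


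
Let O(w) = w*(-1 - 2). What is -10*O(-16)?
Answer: -480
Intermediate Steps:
O(w) = -3*w (O(w) = w*(-3) = -3*w)
-10*O(-16) = -(-30)*(-16) = -10*48 = -480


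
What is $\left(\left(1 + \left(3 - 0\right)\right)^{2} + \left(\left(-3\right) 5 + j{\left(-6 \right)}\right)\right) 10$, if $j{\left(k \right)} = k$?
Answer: $-50$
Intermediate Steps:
$\left(\left(1 + \left(3 - 0\right)\right)^{2} + \left(\left(-3\right) 5 + j{\left(-6 \right)}\right)\right) 10 = \left(\left(1 + \left(3 - 0\right)\right)^{2} - 21\right) 10 = \left(\left(1 + \left(3 + 0\right)\right)^{2} - 21\right) 10 = \left(\left(1 + 3\right)^{2} - 21\right) 10 = \left(4^{2} - 21\right) 10 = \left(16 - 21\right) 10 = \left(-5\right) 10 = -50$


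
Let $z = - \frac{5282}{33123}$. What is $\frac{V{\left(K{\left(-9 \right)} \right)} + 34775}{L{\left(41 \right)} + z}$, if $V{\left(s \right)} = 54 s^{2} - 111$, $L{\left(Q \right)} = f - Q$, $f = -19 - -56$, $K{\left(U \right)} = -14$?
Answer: $- \frac{107053536}{9841} \approx -10878.0$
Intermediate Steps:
$z = - \frac{5282}{33123}$ ($z = \left(-5282\right) \frac{1}{33123} = - \frac{5282}{33123} \approx -0.15947$)
$f = 37$ ($f = -19 + 56 = 37$)
$L{\left(Q \right)} = 37 - Q$
$V{\left(s \right)} = -111 + 54 s^{2}$ ($V{\left(s \right)} = 54 s^{2} - 111 = -111 + 54 s^{2}$)
$\frac{V{\left(K{\left(-9 \right)} \right)} + 34775}{L{\left(41 \right)} + z} = \frac{\left(-111 + 54 \left(-14\right)^{2}\right) + 34775}{\left(37 - 41\right) - \frac{5282}{33123}} = \frac{\left(-111 + 54 \cdot 196\right) + 34775}{\left(37 - 41\right) - \frac{5282}{33123}} = \frac{\left(-111 + 10584\right) + 34775}{-4 - \frac{5282}{33123}} = \frac{10473 + 34775}{- \frac{137774}{33123}} = 45248 \left(- \frac{33123}{137774}\right) = - \frac{107053536}{9841}$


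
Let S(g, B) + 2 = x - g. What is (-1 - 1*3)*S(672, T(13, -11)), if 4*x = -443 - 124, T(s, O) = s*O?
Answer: 3263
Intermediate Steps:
T(s, O) = O*s
x = -567/4 (x = (-443 - 124)/4 = (¼)*(-567) = -567/4 ≈ -141.75)
S(g, B) = -575/4 - g (S(g, B) = -2 + (-567/4 - g) = -575/4 - g)
(-1 - 1*3)*S(672, T(13, -11)) = (-1 - 1*3)*(-575/4 - 1*672) = (-1 - 3)*(-575/4 - 672) = -4*(-3263/4) = 3263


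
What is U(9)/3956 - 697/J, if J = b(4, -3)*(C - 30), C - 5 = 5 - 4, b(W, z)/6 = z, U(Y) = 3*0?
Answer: -697/432 ≈ -1.6134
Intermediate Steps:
U(Y) = 0
b(W, z) = 6*z
C = 6 (C = 5 + (5 - 4) = 5 + 1 = 6)
J = 432 (J = (6*(-3))*(6 - 30) = -18*(-24) = 432)
U(9)/3956 - 697/J = 0/3956 - 697/432 = 0*(1/3956) - 697*1/432 = 0 - 697/432 = -697/432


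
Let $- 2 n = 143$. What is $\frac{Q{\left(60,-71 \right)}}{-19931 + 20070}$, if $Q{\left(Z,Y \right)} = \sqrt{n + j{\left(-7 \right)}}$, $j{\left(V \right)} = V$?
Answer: $\frac{i \sqrt{314}}{278} \approx 0.063741 i$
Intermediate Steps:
$n = - \frac{143}{2}$ ($n = \left(- \frac{1}{2}\right) 143 = - \frac{143}{2} \approx -71.5$)
$Q{\left(Z,Y \right)} = \frac{i \sqrt{314}}{2}$ ($Q{\left(Z,Y \right)} = \sqrt{- \frac{143}{2} - 7} = \sqrt{- \frac{157}{2}} = \frac{i \sqrt{314}}{2}$)
$\frac{Q{\left(60,-71 \right)}}{-19931 + 20070} = \frac{\frac{1}{2} i \sqrt{314}}{-19931 + 20070} = \frac{\frac{1}{2} i \sqrt{314}}{139} = \frac{i \sqrt{314}}{2} \cdot \frac{1}{139} = \frac{i \sqrt{314}}{278}$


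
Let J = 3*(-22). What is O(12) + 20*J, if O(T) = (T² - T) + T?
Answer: -1176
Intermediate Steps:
O(T) = T²
J = -66
O(12) + 20*J = 12² + 20*(-66) = 144 - 1320 = -1176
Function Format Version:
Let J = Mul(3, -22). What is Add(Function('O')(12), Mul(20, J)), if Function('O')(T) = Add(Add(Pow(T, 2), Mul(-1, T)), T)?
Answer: -1176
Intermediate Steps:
Function('O')(T) = Pow(T, 2)
J = -66
Add(Function('O')(12), Mul(20, J)) = Add(Pow(12, 2), Mul(20, -66)) = Add(144, -1320) = -1176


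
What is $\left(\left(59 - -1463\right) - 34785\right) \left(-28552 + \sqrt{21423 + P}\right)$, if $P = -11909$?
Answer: $949725176 - 33263 \sqrt{9514} \approx 9.4648 \cdot 10^{8}$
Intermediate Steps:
$\left(\left(59 - -1463\right) - 34785\right) \left(-28552 + \sqrt{21423 + P}\right) = \left(\left(59 - -1463\right) - 34785\right) \left(-28552 + \sqrt{21423 - 11909}\right) = \left(\left(59 + 1463\right) - 34785\right) \left(-28552 + \sqrt{9514}\right) = \left(1522 - 34785\right) \left(-28552 + \sqrt{9514}\right) = - 33263 \left(-28552 + \sqrt{9514}\right) = 949725176 - 33263 \sqrt{9514}$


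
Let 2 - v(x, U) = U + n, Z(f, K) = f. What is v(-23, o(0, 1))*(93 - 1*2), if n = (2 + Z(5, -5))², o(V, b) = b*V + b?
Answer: -4368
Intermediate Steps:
o(V, b) = b + V*b (o(V, b) = V*b + b = b + V*b)
n = 49 (n = (2 + 5)² = 7² = 49)
v(x, U) = -47 - U (v(x, U) = 2 - (U + 49) = 2 - (49 + U) = 2 + (-49 - U) = -47 - U)
v(-23, o(0, 1))*(93 - 1*2) = (-47 - (1 + 0))*(93 - 1*2) = (-47 - 1)*(93 - 2) = (-47 - 1*1)*91 = (-47 - 1)*91 = -48*91 = -4368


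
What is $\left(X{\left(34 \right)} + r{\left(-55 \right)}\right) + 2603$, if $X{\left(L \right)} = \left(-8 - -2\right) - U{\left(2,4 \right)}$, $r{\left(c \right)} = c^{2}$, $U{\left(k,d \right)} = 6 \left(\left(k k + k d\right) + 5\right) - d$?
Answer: $5524$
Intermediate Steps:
$U{\left(k,d \right)} = 30 - d + 6 k^{2} + 6 d k$ ($U{\left(k,d \right)} = 6 \left(\left(k^{2} + d k\right) + 5\right) - d = 6 \left(5 + k^{2} + d k\right) - d = \left(30 + 6 k^{2} + 6 d k\right) - d = 30 - d + 6 k^{2} + 6 d k$)
$X{\left(L \right)} = -104$ ($X{\left(L \right)} = \left(-8 - -2\right) - \left(30 - 4 + 6 \cdot 2^{2} + 6 \cdot 4 \cdot 2\right) = \left(-8 + 2\right) - \left(30 - 4 + 6 \cdot 4 + 48\right) = -6 - \left(30 - 4 + 24 + 48\right) = -6 - 98 = -104$)
$\left(X{\left(34 \right)} + r{\left(-55 \right)}\right) + 2603 = \left(-104 + \left(-55\right)^{2}\right) + 2603 = \left(-104 + 3025\right) + 2603 = 2921 + 2603 = 5524$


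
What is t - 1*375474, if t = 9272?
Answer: -366202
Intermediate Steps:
t - 1*375474 = 9272 - 1*375474 = 9272 - 375474 = -366202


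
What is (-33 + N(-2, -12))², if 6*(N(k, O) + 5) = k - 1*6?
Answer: 13924/9 ≈ 1547.1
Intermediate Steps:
N(k, O) = -6 + k/6 (N(k, O) = -5 + (k - 1*6)/6 = -5 + (k - 6)/6 = -5 + (-6 + k)/6 = -5 + (-1 + k/6) = -6 + k/6)
(-33 + N(-2, -12))² = (-33 + (-6 + (⅙)*(-2)))² = (-33 + (-6 - ⅓))² = (-33 - 19/3)² = (-118/3)² = 13924/9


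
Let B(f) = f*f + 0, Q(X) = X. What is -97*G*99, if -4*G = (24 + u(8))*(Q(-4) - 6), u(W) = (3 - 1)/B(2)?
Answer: -2352735/4 ≈ -5.8818e+5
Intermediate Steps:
B(f) = f**2 (B(f) = f**2 + 0 = f**2)
u(W) = 1/2 (u(W) = (3 - 1)/(2**2) = 2/4 = 2*(1/4) = 1/2)
G = 245/4 (G = -(24 + 1/2)*(-4 - 6)/4 = -49*(-10)/8 = -1/4*(-245) = 245/4 ≈ 61.250)
-97*G*99 = -97*245/4*99 = -23765/4*99 = -2352735/4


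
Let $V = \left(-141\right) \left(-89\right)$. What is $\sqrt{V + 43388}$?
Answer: $\sqrt{55937} \approx 236.51$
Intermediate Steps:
$V = 12549$
$\sqrt{V + 43388} = \sqrt{12549 + 43388} = \sqrt{55937}$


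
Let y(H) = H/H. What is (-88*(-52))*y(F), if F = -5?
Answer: 4576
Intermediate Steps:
y(H) = 1
(-88*(-52))*y(F) = -88*(-52)*1 = 4576*1 = 4576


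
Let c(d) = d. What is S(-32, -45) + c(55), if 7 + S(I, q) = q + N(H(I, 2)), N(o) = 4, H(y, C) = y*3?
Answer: 7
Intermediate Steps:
H(y, C) = 3*y
S(I, q) = -3 + q (S(I, q) = -7 + (q + 4) = -7 + (4 + q) = -3 + q)
S(-32, -45) + c(55) = (-3 - 45) + 55 = -48 + 55 = 7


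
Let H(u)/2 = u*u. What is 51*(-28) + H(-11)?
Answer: -1186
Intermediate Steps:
H(u) = 2*u**2 (H(u) = 2*(u*u) = 2*u**2)
51*(-28) + H(-11) = 51*(-28) + 2*(-11)**2 = -1428 + 2*121 = -1428 + 242 = -1186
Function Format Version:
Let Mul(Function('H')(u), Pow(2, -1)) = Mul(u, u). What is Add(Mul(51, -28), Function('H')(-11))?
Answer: -1186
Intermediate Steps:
Function('H')(u) = Mul(2, Pow(u, 2)) (Function('H')(u) = Mul(2, Mul(u, u)) = Mul(2, Pow(u, 2)))
Add(Mul(51, -28), Function('H')(-11)) = Add(Mul(51, -28), Mul(2, Pow(-11, 2))) = Add(-1428, Mul(2, 121)) = Add(-1428, 242) = -1186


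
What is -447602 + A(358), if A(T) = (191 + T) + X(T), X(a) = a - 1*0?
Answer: -446695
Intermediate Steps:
X(a) = a (X(a) = a + 0 = a)
A(T) = 191 + 2*T (A(T) = (191 + T) + T = 191 + 2*T)
-447602 + A(358) = -447602 + (191 + 2*358) = -447602 + (191 + 716) = -447602 + 907 = -446695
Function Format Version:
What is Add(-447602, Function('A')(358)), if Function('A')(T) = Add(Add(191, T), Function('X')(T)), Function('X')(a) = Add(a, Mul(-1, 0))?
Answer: -446695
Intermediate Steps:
Function('X')(a) = a (Function('X')(a) = Add(a, 0) = a)
Function('A')(T) = Add(191, Mul(2, T)) (Function('A')(T) = Add(Add(191, T), T) = Add(191, Mul(2, T)))
Add(-447602, Function('A')(358)) = Add(-447602, Add(191, Mul(2, 358))) = Add(-447602, Add(191, 716)) = Add(-447602, 907) = -446695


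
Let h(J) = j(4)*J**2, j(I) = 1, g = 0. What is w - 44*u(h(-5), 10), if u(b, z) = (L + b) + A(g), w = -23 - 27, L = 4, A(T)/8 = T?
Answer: -1326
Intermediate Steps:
A(T) = 8*T
h(J) = J**2 (h(J) = 1*J**2 = J**2)
w = -50
u(b, z) = 4 + b (u(b, z) = (4 + b) + 8*0 = (4 + b) + 0 = 4 + b)
w - 44*u(h(-5), 10) = -50 - 44*(4 + (-5)**2) = -50 - 44*(4 + 25) = -50 - 44*29 = -50 - 1276 = -1326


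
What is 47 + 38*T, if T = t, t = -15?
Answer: -523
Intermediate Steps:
T = -15
47 + 38*T = 47 + 38*(-15) = 47 - 570 = -523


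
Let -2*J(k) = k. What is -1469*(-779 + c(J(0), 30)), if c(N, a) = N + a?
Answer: 1100281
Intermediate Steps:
J(k) = -k/2
-1469*(-779 + c(J(0), 30)) = -1469*(-779 + (-1/2*0 + 30)) = -1469*(-779 + (0 + 30)) = -1469*(-779 + 30) = -1469*(-749) = 1100281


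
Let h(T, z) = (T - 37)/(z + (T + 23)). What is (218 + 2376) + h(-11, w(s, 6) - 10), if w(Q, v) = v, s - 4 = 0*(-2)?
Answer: 2588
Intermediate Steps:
s = 4 (s = 4 + 0*(-2) = 4 + 0 = 4)
h(T, z) = (-37 + T)/(23 + T + z) (h(T, z) = (-37 + T)/(z + (23 + T)) = (-37 + T)/(23 + T + z))
(218 + 2376) + h(-11, w(s, 6) - 10) = (218 + 2376) + (-37 - 11)/(23 - 11 + (6 - 10)) = 2594 - 48/(23 - 11 - 4) = 2594 - 48/8 = 2594 + (1/8)*(-48) = 2594 - 6 = 2588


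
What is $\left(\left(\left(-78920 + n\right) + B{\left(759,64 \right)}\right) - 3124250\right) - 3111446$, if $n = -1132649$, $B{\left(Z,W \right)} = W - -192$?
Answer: $-7447009$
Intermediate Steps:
$B{\left(Z,W \right)} = 192 + W$ ($B{\left(Z,W \right)} = W + 192 = 192 + W$)
$\left(\left(\left(-78920 + n\right) + B{\left(759,64 \right)}\right) - 3124250\right) - 3111446 = \left(\left(\left(-78920 - 1132649\right) + \left(192 + 64\right)\right) - 3124250\right) - 3111446 = \left(\left(-1211569 + 256\right) - 3124250\right) - 3111446 = \left(-1211313 - 3124250\right) - 3111446 = -4335563 - 3111446 = -7447009$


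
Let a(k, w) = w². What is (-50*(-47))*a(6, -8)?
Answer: 150400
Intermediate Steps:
(-50*(-47))*a(6, -8) = -50*(-47)*(-8)² = 2350*64 = 150400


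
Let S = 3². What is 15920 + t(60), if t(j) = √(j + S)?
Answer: 15920 + √69 ≈ 15928.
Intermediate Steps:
S = 9
t(j) = √(9 + j) (t(j) = √(j + 9) = √(9 + j))
15920 + t(60) = 15920 + √(9 + 60) = 15920 + √69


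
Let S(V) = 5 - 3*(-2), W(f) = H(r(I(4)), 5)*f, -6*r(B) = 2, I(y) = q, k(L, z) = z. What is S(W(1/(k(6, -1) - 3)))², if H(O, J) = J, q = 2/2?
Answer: 121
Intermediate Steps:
q = 1 (q = 2*(½) = 1)
I(y) = 1
r(B) = -⅓ (r(B) = -⅙*2 = -⅓)
W(f) = 5*f
S(V) = 11 (S(V) = 5 + 6 = 11)
S(W(1/(k(6, -1) - 3)))² = 11² = 121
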